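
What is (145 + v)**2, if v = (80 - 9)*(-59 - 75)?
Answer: 87778161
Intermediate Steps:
v = -9514 (v = 71*(-134) = -9514)
(145 + v)**2 = (145 - 9514)**2 = (-9369)**2 = 87778161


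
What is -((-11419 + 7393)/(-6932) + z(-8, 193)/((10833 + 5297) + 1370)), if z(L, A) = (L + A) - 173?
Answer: -8817273/15163750 ≈ -0.58147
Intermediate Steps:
z(L, A) = -173 + A + L (z(L, A) = (A + L) - 173 = -173 + A + L)
-((-11419 + 7393)/(-6932) + z(-8, 193)/((10833 + 5297) + 1370)) = -((-11419 + 7393)/(-6932) + (-173 + 193 - 8)/((10833 + 5297) + 1370)) = -(-4026*(-1/6932) + 12/(16130 + 1370)) = -(2013/3466 + 12/17500) = -(2013/3466 + 12*(1/17500)) = -(2013/3466 + 3/4375) = -1*8817273/15163750 = -8817273/15163750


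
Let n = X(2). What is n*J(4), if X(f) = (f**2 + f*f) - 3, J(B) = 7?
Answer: 35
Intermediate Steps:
X(f) = -3 + 2*f**2 (X(f) = (f**2 + f**2) - 3 = 2*f**2 - 3 = -3 + 2*f**2)
n = 5 (n = -3 + 2*2**2 = -3 + 2*4 = -3 + 8 = 5)
n*J(4) = 5*7 = 35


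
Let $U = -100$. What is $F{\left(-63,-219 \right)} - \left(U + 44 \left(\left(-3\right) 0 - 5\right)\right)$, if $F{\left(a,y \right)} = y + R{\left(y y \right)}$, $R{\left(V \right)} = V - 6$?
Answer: $48056$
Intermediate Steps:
$R{\left(V \right)} = -6 + V$
$F{\left(a,y \right)} = -6 + y + y^{2}$ ($F{\left(a,y \right)} = y + \left(-6 + y y\right) = y + \left(-6 + y^{2}\right) = -6 + y + y^{2}$)
$F{\left(-63,-219 \right)} - \left(U + 44 \left(\left(-3\right) 0 - 5\right)\right) = \left(-6 - 219 + \left(-219\right)^{2}\right) - \left(-100 + 44 \left(\left(-3\right) 0 - 5\right)\right) = \left(-6 - 219 + 47961\right) - \left(-100 + 44 \left(0 - 5\right)\right) = 47736 - \left(-100 + 44 \left(-5\right)\right) = 47736 - \left(-100 - 220\right) = 47736 - -320 = 47736 + 320 = 48056$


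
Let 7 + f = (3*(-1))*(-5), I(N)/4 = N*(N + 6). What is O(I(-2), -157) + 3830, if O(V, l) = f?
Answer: 3838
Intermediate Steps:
I(N) = 4*N*(6 + N) (I(N) = 4*(N*(N + 6)) = 4*(N*(6 + N)) = 4*N*(6 + N))
f = 8 (f = -7 + (3*(-1))*(-5) = -7 - 3*(-5) = -7 + 15 = 8)
O(V, l) = 8
O(I(-2), -157) + 3830 = 8 + 3830 = 3838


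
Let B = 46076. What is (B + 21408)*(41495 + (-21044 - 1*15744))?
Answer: 317647188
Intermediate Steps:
(B + 21408)*(41495 + (-21044 - 1*15744)) = (46076 + 21408)*(41495 + (-21044 - 1*15744)) = 67484*(41495 + (-21044 - 15744)) = 67484*(41495 - 36788) = 67484*4707 = 317647188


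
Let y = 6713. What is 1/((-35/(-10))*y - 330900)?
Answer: -2/614809 ≈ -3.2530e-6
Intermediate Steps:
1/((-35/(-10))*y - 330900) = 1/(-35/(-10)*6713 - 330900) = 1/(-35*(-⅒)*6713 - 330900) = 1/((7/2)*6713 - 330900) = 1/(46991/2 - 330900) = 1/(-614809/2) = -2/614809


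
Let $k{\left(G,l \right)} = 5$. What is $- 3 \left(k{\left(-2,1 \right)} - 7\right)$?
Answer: $6$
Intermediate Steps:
$- 3 \left(k{\left(-2,1 \right)} - 7\right) = - 3 \left(5 - 7\right) = \left(-3\right) \left(-2\right) = 6$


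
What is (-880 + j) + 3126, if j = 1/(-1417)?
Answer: 3182581/1417 ≈ 2246.0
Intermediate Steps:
j = -1/1417 ≈ -0.00070572
(-880 + j) + 3126 = (-880 - 1/1417) + 3126 = -1246961/1417 + 3126 = 3182581/1417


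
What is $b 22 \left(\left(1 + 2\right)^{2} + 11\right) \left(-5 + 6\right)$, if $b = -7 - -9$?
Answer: $880$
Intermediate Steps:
$b = 2$ ($b = -7 + 9 = 2$)
$b 22 \left(\left(1 + 2\right)^{2} + 11\right) \left(-5 + 6\right) = 2 \cdot 22 \left(\left(1 + 2\right)^{2} + 11\right) \left(-5 + 6\right) = 44 \left(3^{2} + 11\right) 1 = 44 \left(9 + 11\right) 1 = 44 \cdot 20 \cdot 1 = 44 \cdot 20 = 880$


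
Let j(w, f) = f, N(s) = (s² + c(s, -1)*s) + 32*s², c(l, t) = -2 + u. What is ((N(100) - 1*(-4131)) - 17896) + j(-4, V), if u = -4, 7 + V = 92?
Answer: 315720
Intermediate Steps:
V = 85 (V = -7 + 92 = 85)
c(l, t) = -6 (c(l, t) = -2 - 4 = -6)
N(s) = -6*s + 33*s² (N(s) = (s² - 6*s) + 32*s² = -6*s + 33*s²)
((N(100) - 1*(-4131)) - 17896) + j(-4, V) = ((3*100*(-2 + 11*100) - 1*(-4131)) - 17896) + 85 = ((3*100*(-2 + 1100) + 4131) - 17896) + 85 = ((3*100*1098 + 4131) - 17896) + 85 = ((329400 + 4131) - 17896) + 85 = (333531 - 17896) + 85 = 315635 + 85 = 315720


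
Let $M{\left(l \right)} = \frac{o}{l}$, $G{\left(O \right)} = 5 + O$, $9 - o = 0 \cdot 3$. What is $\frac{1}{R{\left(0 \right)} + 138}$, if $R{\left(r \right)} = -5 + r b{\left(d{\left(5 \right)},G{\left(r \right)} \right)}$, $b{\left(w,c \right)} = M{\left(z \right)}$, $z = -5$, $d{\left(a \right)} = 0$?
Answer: $\frac{1}{133} \approx 0.0075188$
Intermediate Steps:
$o = 9$ ($o = 9 - 0 \cdot 3 = 9 - 0 = 9 + 0 = 9$)
$M{\left(l \right)} = \frac{9}{l}$
$b{\left(w,c \right)} = - \frac{9}{5}$ ($b{\left(w,c \right)} = \frac{9}{-5} = 9 \left(- \frac{1}{5}\right) = - \frac{9}{5}$)
$R{\left(r \right)} = -5 - \frac{9 r}{5}$ ($R{\left(r \right)} = -5 + r \left(- \frac{9}{5}\right) = -5 - \frac{9 r}{5}$)
$\frac{1}{R{\left(0 \right)} + 138} = \frac{1}{\left(-5 - 0\right) + 138} = \frac{1}{\left(-5 + 0\right) + 138} = \frac{1}{-5 + 138} = \frac{1}{133}$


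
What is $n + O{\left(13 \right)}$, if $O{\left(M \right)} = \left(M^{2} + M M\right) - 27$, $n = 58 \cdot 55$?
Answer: $3501$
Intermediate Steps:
$n = 3190$
$O{\left(M \right)} = -27 + 2 M^{2}$ ($O{\left(M \right)} = \left(M^{2} + M^{2}\right) - 27 = 2 M^{2} - 27 = -27 + 2 M^{2}$)
$n + O{\left(13 \right)} = 3190 - \left(27 - 2 \cdot 13^{2}\right) = 3190 + \left(-27 + 2 \cdot 169\right) = 3190 + \left(-27 + 338\right) = 3190 + 311 = 3501$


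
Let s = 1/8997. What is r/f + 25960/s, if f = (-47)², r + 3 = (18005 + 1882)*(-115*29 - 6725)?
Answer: 515738659857/2209 ≈ 2.3347e+8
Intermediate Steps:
r = -200063223 (r = -3 + (18005 + 1882)*(-115*29 - 6725) = -3 + 19887*(-3335 - 6725) = -3 + 19887*(-10060) = -3 - 200063220 = -200063223)
s = 1/8997 ≈ 0.00011115
f = 2209
r/f + 25960/s = -200063223/2209 + 25960/(1/8997) = -200063223*1/2209 + 25960*8997 = -200063223/2209 + 233562120 = 515738659857/2209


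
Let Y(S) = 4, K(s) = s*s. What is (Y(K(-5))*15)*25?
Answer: 1500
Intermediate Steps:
K(s) = s²
(Y(K(-5))*15)*25 = (4*15)*25 = 60*25 = 1500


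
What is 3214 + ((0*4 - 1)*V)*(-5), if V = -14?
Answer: 3144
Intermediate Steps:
3214 + ((0*4 - 1)*V)*(-5) = 3214 + ((0*4 - 1)*(-14))*(-5) = 3214 + ((0 - 1)*(-14))*(-5) = 3214 - 1*(-14)*(-5) = 3214 + 14*(-5) = 3214 - 70 = 3144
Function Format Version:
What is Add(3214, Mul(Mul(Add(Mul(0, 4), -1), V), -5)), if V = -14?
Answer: 3144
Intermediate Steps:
Add(3214, Mul(Mul(Add(Mul(0, 4), -1), V), -5)) = Add(3214, Mul(Mul(Add(Mul(0, 4), -1), -14), -5)) = Add(3214, Mul(Mul(Add(0, -1), -14), -5)) = Add(3214, Mul(Mul(-1, -14), -5)) = Add(3214, Mul(14, -5)) = Add(3214, -70) = 3144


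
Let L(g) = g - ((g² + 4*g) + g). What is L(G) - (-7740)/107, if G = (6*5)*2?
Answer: -403140/107 ≈ -3767.7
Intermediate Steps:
G = 60 (G = 30*2 = 60)
L(g) = -g² - 4*g (L(g) = g - (g² + 5*g) = g + (-g² - 5*g) = -g² - 4*g)
L(G) - (-7740)/107 = -1*60*(4 + 60) - (-7740)/107 = -1*60*64 - (-7740)/107 = -3840 - 90*(-86/107) = -3840 + 7740/107 = -403140/107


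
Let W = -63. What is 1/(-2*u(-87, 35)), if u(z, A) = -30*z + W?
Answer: -1/5094 ≈ -0.00019631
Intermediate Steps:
u(z, A) = -63 - 30*z (u(z, A) = -30*z - 63 = -63 - 30*z)
1/(-2*u(-87, 35)) = 1/(-2*(-63 - 30*(-87))) = 1/(-2*(-63 + 2610)) = 1/(-2*2547) = 1/(-5094) = -1/5094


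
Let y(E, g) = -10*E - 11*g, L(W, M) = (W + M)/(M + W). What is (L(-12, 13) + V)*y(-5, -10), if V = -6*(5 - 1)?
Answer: -3680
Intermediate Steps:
L(W, M) = 1 (L(W, M) = (M + W)/(M + W) = 1)
V = -24 (V = -6*4 = -24)
y(E, g) = -11*g - 10*E
(L(-12, 13) + V)*y(-5, -10) = (1 - 24)*(-11*(-10) - 10*(-5)) = -23*(110 + 50) = -23*160 = -3680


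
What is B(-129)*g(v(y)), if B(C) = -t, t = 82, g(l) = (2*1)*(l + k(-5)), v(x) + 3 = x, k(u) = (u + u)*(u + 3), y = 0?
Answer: -2788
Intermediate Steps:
k(u) = 2*u*(3 + u) (k(u) = (2*u)*(3 + u) = 2*u*(3 + u))
v(x) = -3 + x
g(l) = 40 + 2*l (g(l) = (2*1)*(l + 2*(-5)*(3 - 5)) = 2*(l + 2*(-5)*(-2)) = 2*(l + 20) = 2*(20 + l) = 40 + 2*l)
B(C) = -82 (B(C) = -1*82 = -82)
B(-129)*g(v(y)) = -82*(40 + 2*(-3 + 0)) = -82*(40 + 2*(-3)) = -82*(40 - 6) = -82*34 = -2788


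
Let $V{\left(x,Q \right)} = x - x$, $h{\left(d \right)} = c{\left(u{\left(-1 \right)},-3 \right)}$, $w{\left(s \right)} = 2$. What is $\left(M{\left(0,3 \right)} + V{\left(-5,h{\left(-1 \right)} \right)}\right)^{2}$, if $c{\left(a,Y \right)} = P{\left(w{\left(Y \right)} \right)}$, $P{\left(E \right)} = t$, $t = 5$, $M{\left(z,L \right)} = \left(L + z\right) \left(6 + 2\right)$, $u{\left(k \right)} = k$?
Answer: $576$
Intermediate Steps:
$M{\left(z,L \right)} = 8 L + 8 z$ ($M{\left(z,L \right)} = \left(L + z\right) 8 = 8 L + 8 z$)
$P{\left(E \right)} = 5$
$c{\left(a,Y \right)} = 5$
$h{\left(d \right)} = 5$
$V{\left(x,Q \right)} = 0$
$\left(M{\left(0,3 \right)} + V{\left(-5,h{\left(-1 \right)} \right)}\right)^{2} = \left(\left(8 \cdot 3 + 8 \cdot 0\right) + 0\right)^{2} = \left(\left(24 + 0\right) + 0\right)^{2} = \left(24 + 0\right)^{2} = 24^{2} = 576$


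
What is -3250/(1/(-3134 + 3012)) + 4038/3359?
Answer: 1331847538/3359 ≈ 3.9650e+5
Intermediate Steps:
-3250/(1/(-3134 + 3012)) + 4038/3359 = -3250/(1/(-122)) + 4038*(1/3359) = -3250/(-1/122) + 4038/3359 = -3250*(-122) + 4038/3359 = 396500 + 4038/3359 = 1331847538/3359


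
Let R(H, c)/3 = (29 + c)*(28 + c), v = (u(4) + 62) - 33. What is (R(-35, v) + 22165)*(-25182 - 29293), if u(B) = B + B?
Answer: -1908531625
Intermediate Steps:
u(B) = 2*B
v = 37 (v = (2*4 + 62) - 33 = (8 + 62) - 33 = 70 - 33 = 37)
R(H, c) = 3*(28 + c)*(29 + c) (R(H, c) = 3*((29 + c)*(28 + c)) = 3*((28 + c)*(29 + c)) = 3*(28 + c)*(29 + c))
(R(-35, v) + 22165)*(-25182 - 29293) = ((2436 + 3*37² + 171*37) + 22165)*(-25182 - 29293) = ((2436 + 3*1369 + 6327) + 22165)*(-54475) = ((2436 + 4107 + 6327) + 22165)*(-54475) = (12870 + 22165)*(-54475) = 35035*(-54475) = -1908531625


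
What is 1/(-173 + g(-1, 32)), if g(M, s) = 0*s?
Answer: -1/173 ≈ -0.0057803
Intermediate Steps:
g(M, s) = 0
1/(-173 + g(-1, 32)) = 1/(-173 + 0) = 1/(-173) = -1/173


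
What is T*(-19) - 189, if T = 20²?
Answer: -7789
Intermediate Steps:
T = 400
T*(-19) - 189 = 400*(-19) - 189 = -7600 - 189 = -7789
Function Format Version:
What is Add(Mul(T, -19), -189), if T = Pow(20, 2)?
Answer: -7789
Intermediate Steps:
T = 400
Add(Mul(T, -19), -189) = Add(Mul(400, -19), -189) = Add(-7600, -189) = -7789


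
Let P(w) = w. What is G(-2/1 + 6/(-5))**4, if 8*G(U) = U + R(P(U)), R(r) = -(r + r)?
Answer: 16/625 ≈ 0.025600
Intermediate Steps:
R(r) = -2*r
G(U) = -U/8 (G(U) = (U - 2*U)/8 = (-U)/8 = -U/8)
G(-2/1 + 6/(-5))**4 = (-(-2/1 + 6/(-5))/8)**4 = (-(-2*1 + 6*(-1/5))/8)**4 = (-(-2 - 6/5)/8)**4 = (-1/8*(-16/5))**4 = (2/5)**4 = 16/625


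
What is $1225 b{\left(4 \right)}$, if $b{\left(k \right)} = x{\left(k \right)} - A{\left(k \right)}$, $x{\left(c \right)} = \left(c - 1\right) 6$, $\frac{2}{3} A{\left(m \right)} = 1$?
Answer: $\frac{40425}{2} \approx 20213.0$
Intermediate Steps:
$A{\left(m \right)} = \frac{3}{2}$ ($A{\left(m \right)} = \frac{3}{2} \cdot 1 = \frac{3}{2}$)
$x{\left(c \right)} = -6 + 6 c$ ($x{\left(c \right)} = \left(-1 + c\right) 6 = -6 + 6 c$)
$b{\left(k \right)} = - \frac{15}{2} + 6 k$ ($b{\left(k \right)} = \left(-6 + 6 k\right) - \frac{3}{2} = - \frac{15}{2} + 6 k$)
$1225 b{\left(4 \right)} = 1225 \left(- \frac{15}{2} + 6 \cdot 4\right) = 1225 \left(- \frac{15}{2} + 24\right) = 1225 \cdot \frac{33}{2} = \frac{40425}{2}$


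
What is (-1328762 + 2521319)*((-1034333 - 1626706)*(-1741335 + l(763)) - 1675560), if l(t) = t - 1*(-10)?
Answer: 5523568270363151406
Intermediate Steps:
l(t) = 10 + t (l(t) = t + 10 = 10 + t)
(-1328762 + 2521319)*((-1034333 - 1626706)*(-1741335 + l(763)) - 1675560) = (-1328762 + 2521319)*((-1034333 - 1626706)*(-1741335 + (10 + 763)) - 1675560) = 1192557*(-2661039*(-1741335 + 773) - 1675560) = 1192557*(-2661039*(-1740562) - 1675560) = 1192557*(4631703363918 - 1675560) = 1192557*4631701688358 = 5523568270363151406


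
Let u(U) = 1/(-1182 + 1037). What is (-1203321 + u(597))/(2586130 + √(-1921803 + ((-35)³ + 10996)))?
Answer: -45123196055698/96977019793439 + 87240773*I*√1953682/484885098967195 ≈ -0.4653 + 0.00025148*I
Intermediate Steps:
u(U) = -1/145 (u(U) = 1/(-145) = -1/145)
(-1203321 + u(597))/(2586130 + √(-1921803 + ((-35)³ + 10996))) = (-1203321 - 1/145)/(2586130 + √(-1921803 + ((-35)³ + 10996))) = -174481546/(145*(2586130 + √(-1921803 + (-42875 + 10996)))) = -174481546/(145*(2586130 + √(-1921803 - 31879))) = -174481546/(145*(2586130 + √(-1953682))) = -174481546/(145*(2586130 + I*√1953682))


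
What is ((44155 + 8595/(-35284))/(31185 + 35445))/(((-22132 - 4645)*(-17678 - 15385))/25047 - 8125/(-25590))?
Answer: 739686239870215/39454107255292728228 ≈ 1.8748e-5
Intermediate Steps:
((44155 + 8595/(-35284))/(31185 + 35445))/(((-22132 - 4645)*(-17678 - 15385))/25047 - 8125/(-25590)) = ((44155 + 8595*(-1/35284))/66630)/(-26777*(-33063)*(1/25047) - 8125*(-1/25590)) = ((44155 - 8595/35284)*(1/66630))/(885327951*(1/25047) + 1625/5118) = ((1557956425/35284)*(1/66630))/(295109317/8349 + 1625/5118) = 311591285/(470194584*(167820339059/4747798)) = (311591285/470194584)*(4747798/167820339059) = 739686239870215/39454107255292728228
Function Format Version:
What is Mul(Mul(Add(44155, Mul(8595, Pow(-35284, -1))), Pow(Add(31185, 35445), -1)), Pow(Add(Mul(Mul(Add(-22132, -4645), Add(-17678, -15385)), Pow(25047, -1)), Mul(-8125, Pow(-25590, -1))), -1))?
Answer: Rational(739686239870215, 39454107255292728228) ≈ 1.8748e-5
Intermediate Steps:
Mul(Mul(Add(44155, Mul(8595, Pow(-35284, -1))), Pow(Add(31185, 35445), -1)), Pow(Add(Mul(Mul(Add(-22132, -4645), Add(-17678, -15385)), Pow(25047, -1)), Mul(-8125, Pow(-25590, -1))), -1)) = Mul(Mul(Add(44155, Mul(8595, Rational(-1, 35284))), Pow(66630, -1)), Pow(Add(Mul(Mul(-26777, -33063), Rational(1, 25047)), Mul(-8125, Rational(-1, 25590))), -1)) = Mul(Mul(Add(44155, Rational(-8595, 35284)), Rational(1, 66630)), Pow(Add(Mul(885327951, Rational(1, 25047)), Rational(1625, 5118)), -1)) = Mul(Mul(Rational(1557956425, 35284), Rational(1, 66630)), Pow(Add(Rational(295109317, 8349), Rational(1625, 5118)), -1)) = Mul(Rational(311591285, 470194584), Pow(Rational(167820339059, 4747798), -1)) = Mul(Rational(311591285, 470194584), Rational(4747798, 167820339059)) = Rational(739686239870215, 39454107255292728228)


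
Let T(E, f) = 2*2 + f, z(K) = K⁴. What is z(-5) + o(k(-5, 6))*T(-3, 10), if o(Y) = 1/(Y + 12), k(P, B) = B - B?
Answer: 3757/6 ≈ 626.17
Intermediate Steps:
k(P, B) = 0
o(Y) = 1/(12 + Y)
T(E, f) = 4 + f
z(-5) + o(k(-5, 6))*T(-3, 10) = (-5)⁴ + (4 + 10)/(12 + 0) = 625 + 14/12 = 625 + (1/12)*14 = 625 + 7/6 = 3757/6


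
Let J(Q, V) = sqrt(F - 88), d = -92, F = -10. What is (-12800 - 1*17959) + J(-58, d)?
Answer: -30759 + 7*I*sqrt(2) ≈ -30759.0 + 9.8995*I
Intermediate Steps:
J(Q, V) = 7*I*sqrt(2) (J(Q, V) = sqrt(-10 - 88) = sqrt(-98) = 7*I*sqrt(2))
(-12800 - 1*17959) + J(-58, d) = (-12800 - 1*17959) + 7*I*sqrt(2) = (-12800 - 17959) + 7*I*sqrt(2) = -30759 + 7*I*sqrt(2)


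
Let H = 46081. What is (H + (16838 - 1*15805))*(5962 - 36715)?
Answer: -1448896842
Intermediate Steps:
(H + (16838 - 1*15805))*(5962 - 36715) = (46081 + (16838 - 1*15805))*(5962 - 36715) = (46081 + (16838 - 15805))*(-30753) = (46081 + 1033)*(-30753) = 47114*(-30753) = -1448896842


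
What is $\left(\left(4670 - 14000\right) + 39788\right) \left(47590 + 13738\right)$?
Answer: $1867928224$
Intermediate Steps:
$\left(\left(4670 - 14000\right) + 39788\right) \left(47590 + 13738\right) = \left(-9330 + 39788\right) 61328 = 30458 \cdot 61328 = 1867928224$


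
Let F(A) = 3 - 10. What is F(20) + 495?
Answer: 488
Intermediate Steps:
F(A) = -7
F(20) + 495 = -7 + 495 = 488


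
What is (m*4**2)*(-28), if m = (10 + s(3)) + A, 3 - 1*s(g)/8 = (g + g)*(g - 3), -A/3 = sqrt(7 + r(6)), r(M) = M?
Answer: -15232 + 1344*sqrt(13) ≈ -10386.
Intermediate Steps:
A = -3*sqrt(13) (A = -3*sqrt(7 + 6) = -3*sqrt(13) ≈ -10.817)
s(g) = 24 - 16*g*(-3 + g) (s(g) = 24 - 8*(g + g)*(g - 3) = 24 - 8*2*g*(-3 + g) = 24 - 16*g*(-3 + g))
m = 34 - 3*sqrt(13) (m = (10 + (24 - 16*3**2 + 48*3)) - 3*sqrt(13) = (10 + (24 - 16*9 + 144)) - 3*sqrt(13) = (10 + (24 - 144 + 144)) - 3*sqrt(13) = (10 + 24) - 3*sqrt(13) = 34 - 3*sqrt(13) ≈ 23.183)
(m*4**2)*(-28) = ((34 - 3*sqrt(13))*4**2)*(-28) = ((34 - 3*sqrt(13))*16)*(-28) = (544 - 48*sqrt(13))*(-28) = -15232 + 1344*sqrt(13)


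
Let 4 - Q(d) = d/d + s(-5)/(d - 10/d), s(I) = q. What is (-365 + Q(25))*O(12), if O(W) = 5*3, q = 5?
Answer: -222755/41 ≈ -5433.0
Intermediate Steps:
s(I) = 5
O(W) = 15
Q(d) = 3 - 5/(d - 10/d) (Q(d) = 4 - (d/d + 5/(d - 10/d)) = 4 - (1 + 5/(d - 10/d)) = 4 + (-1 - 5/(d - 10/d)) = 3 - 5/(d - 10/d))
(-365 + Q(25))*O(12) = (-365 + (-30 - 5*25 + 3*25²)/(-10 + 25²))*15 = (-365 + (-30 - 125 + 3*625)/(-10 + 625))*15 = (-365 + (-30 - 125 + 1875)/615)*15 = (-365 + (1/615)*1720)*15 = (-365 + 344/123)*15 = -44551/123*15 = -222755/41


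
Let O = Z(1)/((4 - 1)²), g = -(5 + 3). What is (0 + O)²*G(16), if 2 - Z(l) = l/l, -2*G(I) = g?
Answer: 4/81 ≈ 0.049383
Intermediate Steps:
g = -8 (g = -1*8 = -8)
G(I) = 4 (G(I) = -½*(-8) = 4)
Z(l) = 1 (Z(l) = 2 - l/l = 2 - 1*1 = 2 - 1 = 1)
O = ⅑ (O = 1/(4 - 1)² = 1/3² = 1/9 = 1*(⅑) = ⅑ ≈ 0.11111)
(0 + O)²*G(16) = (0 + ⅑)²*4 = (⅑)²*4 = (1/81)*4 = 4/81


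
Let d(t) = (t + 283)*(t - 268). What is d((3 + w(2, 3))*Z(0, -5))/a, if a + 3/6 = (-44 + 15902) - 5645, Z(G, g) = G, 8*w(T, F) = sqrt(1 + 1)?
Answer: -151688/20425 ≈ -7.4266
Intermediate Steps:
w(T, F) = sqrt(2)/8 (w(T, F) = sqrt(1 + 1)/8 = sqrt(2)/8)
a = 20425/2 (a = -1/2 + ((-44 + 15902) - 5645) = -1/2 + (15858 - 5645) = -1/2 + 10213 = 20425/2 ≈ 10213.)
d(t) = (-268 + t)*(283 + t) (d(t) = (283 + t)*(-268 + t) = (-268 + t)*(283 + t))
d((3 + w(2, 3))*Z(0, -5))/a = (-75844 + ((3 + sqrt(2)/8)*0)**2 + 15*((3 + sqrt(2)/8)*0))/(20425/2) = (-75844 + 0**2 + 15*0)*(2/20425) = (-75844 + 0 + 0)*(2/20425) = -75844*2/20425 = -151688/20425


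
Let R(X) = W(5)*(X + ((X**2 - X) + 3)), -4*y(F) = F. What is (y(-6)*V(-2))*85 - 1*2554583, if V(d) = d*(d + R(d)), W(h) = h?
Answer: -2562998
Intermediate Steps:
y(F) = -F/4
R(X) = 15 + 5*X**2 (R(X) = 5*(X + ((X**2 - X) + 3)) = 5*(X + (3 + X**2 - X)) = 5*(3 + X**2) = 15 + 5*X**2)
V(d) = d*(15 + d + 5*d**2) (V(d) = d*(d + (15 + 5*d**2)) = d*(15 + d + 5*d**2))
(y(-6)*V(-2))*85 - 1*2554583 = ((-1/4*(-6))*(-2*(15 - 2 + 5*(-2)**2)))*85 - 1*2554583 = (3*(-2*(15 - 2 + 5*4))/2)*85 - 2554583 = (3*(-2*(15 - 2 + 20))/2)*85 - 2554583 = (3*(-2*33)/2)*85 - 2554583 = ((3/2)*(-66))*85 - 2554583 = -99*85 - 2554583 = -8415 - 2554583 = -2562998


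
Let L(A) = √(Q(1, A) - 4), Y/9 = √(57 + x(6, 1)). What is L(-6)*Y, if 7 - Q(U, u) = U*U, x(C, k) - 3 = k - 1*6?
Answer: 9*√110 ≈ 94.393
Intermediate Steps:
x(C, k) = -3 + k (x(C, k) = 3 + (k - 1*6) = 3 + (k - 6) = 3 + (-6 + k) = -3 + k)
Q(U, u) = 7 - U² (Q(U, u) = 7 - U*U = 7 - U²)
Y = 9*√55 (Y = 9*√(57 + (-3 + 1)) = 9*√(57 - 2) = 9*√55 ≈ 66.746)
L(A) = √2 (L(A) = √((7 - 1*1²) - 4) = √((7 - 1*1) - 4) = √((7 - 1) - 4) = √(6 - 4) = √2)
L(-6)*Y = √2*(9*√55) = 9*√110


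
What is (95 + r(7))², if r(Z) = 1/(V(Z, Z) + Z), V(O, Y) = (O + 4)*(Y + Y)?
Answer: 233967616/25921 ≈ 9026.2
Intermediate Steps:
V(O, Y) = 2*Y*(4 + O) (V(O, Y) = (4 + O)*(2*Y) = 2*Y*(4 + O))
r(Z) = 1/(Z + 2*Z*(4 + Z)) (r(Z) = 1/(2*Z*(4 + Z) + Z) = 1/(Z + 2*Z*(4 + Z)))
(95 + r(7))² = (95 + 1/(7*(9 + 2*7)))² = (95 + 1/(7*(9 + 14)))² = (95 + (⅐)/23)² = (95 + (⅐)*(1/23))² = (95 + 1/161)² = (15296/161)² = 233967616/25921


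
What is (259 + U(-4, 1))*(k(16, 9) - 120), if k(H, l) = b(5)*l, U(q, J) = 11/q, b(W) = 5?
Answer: -76875/4 ≈ -19219.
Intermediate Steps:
k(H, l) = 5*l
(259 + U(-4, 1))*(k(16, 9) - 120) = (259 + 11/(-4))*(5*9 - 120) = (259 + 11*(-1/4))*(45 - 120) = (259 - 11/4)*(-75) = (1025/4)*(-75) = -76875/4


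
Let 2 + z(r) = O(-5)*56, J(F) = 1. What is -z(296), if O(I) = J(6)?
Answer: -54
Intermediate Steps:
O(I) = 1
z(r) = 54 (z(r) = -2 + 1*56 = -2 + 56 = 54)
-z(296) = -1*54 = -54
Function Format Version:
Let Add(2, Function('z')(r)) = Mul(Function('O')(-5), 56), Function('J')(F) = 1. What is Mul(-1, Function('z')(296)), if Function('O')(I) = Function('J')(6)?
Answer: -54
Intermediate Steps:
Function('O')(I) = 1
Function('z')(r) = 54 (Function('z')(r) = Add(-2, Mul(1, 56)) = Add(-2, 56) = 54)
Mul(-1, Function('z')(296)) = Mul(-1, 54) = -54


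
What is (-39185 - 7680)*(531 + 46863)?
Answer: -2221119810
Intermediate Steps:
(-39185 - 7680)*(531 + 46863) = -46865*47394 = -2221119810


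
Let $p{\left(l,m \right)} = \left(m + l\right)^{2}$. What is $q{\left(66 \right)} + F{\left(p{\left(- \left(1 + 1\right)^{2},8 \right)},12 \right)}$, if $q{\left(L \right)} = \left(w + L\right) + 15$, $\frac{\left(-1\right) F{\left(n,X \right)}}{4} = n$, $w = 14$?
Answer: $31$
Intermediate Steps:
$p{\left(l,m \right)} = \left(l + m\right)^{2}$
$F{\left(n,X \right)} = - 4 n$
$q{\left(L \right)} = 29 + L$ ($q{\left(L \right)} = \left(14 + L\right) + 15 = 29 + L$)
$q{\left(66 \right)} + F{\left(p{\left(- \left(1 + 1\right)^{2},8 \right)},12 \right)} = \left(29 + 66\right) - 4 \left(- \left(1 + 1\right)^{2} + 8\right)^{2} = 95 - 4 \left(- 2^{2} + 8\right)^{2} = 95 - 4 \left(\left(-1\right) 4 + 8\right)^{2} = 95 - 4 \left(-4 + 8\right)^{2} = 95 - 4 \cdot 4^{2} = 95 - 64 = 31$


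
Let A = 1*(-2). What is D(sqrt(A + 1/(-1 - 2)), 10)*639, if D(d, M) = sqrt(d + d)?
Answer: 213*189**(1/4)*(1 + I) ≈ 789.76 + 789.76*I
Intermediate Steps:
A = -2
D(d, M) = sqrt(2)*sqrt(d) (D(d, M) = sqrt(2*d) = sqrt(2)*sqrt(d))
D(sqrt(A + 1/(-1 - 2)), 10)*639 = (sqrt(2)*sqrt(sqrt(-2 + 1/(-1 - 2))))*639 = (sqrt(2)*sqrt(sqrt(-2 + 1/(-3))))*639 = (sqrt(2)*sqrt(sqrt(-2 - 1/3)))*639 = (sqrt(2)*sqrt(sqrt(-7/3)))*639 = (sqrt(2)*sqrt(I*sqrt(21)/3))*639 = (sqrt(2)*(3**(3/4)*7**(1/4)*sqrt(I)/3))*639 = (sqrt(2)*3**(3/4)*7**(1/4)*sqrt(I)/3)*639 = 213*sqrt(2)*3**(3/4)*7**(1/4)*sqrt(I)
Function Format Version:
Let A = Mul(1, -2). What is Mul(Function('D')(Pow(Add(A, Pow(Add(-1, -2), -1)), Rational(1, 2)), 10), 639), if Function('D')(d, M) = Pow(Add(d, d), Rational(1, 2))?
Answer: Mul(213, Pow(189, Rational(1, 4)), Add(1, I)) ≈ Add(789.76, Mul(789.76, I))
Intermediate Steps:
A = -2
Function('D')(d, M) = Mul(Pow(2, Rational(1, 2)), Pow(d, Rational(1, 2))) (Function('D')(d, M) = Pow(Mul(2, d), Rational(1, 2)) = Mul(Pow(2, Rational(1, 2)), Pow(d, Rational(1, 2))))
Mul(Function('D')(Pow(Add(A, Pow(Add(-1, -2), -1)), Rational(1, 2)), 10), 639) = Mul(Mul(Pow(2, Rational(1, 2)), Pow(Pow(Add(-2, Pow(Add(-1, -2), -1)), Rational(1, 2)), Rational(1, 2))), 639) = Mul(Mul(Pow(2, Rational(1, 2)), Pow(Pow(Add(-2, Pow(-3, -1)), Rational(1, 2)), Rational(1, 2))), 639) = Mul(Mul(Pow(2, Rational(1, 2)), Pow(Pow(Add(-2, Rational(-1, 3)), Rational(1, 2)), Rational(1, 2))), 639) = Mul(Mul(Pow(2, Rational(1, 2)), Pow(Pow(Rational(-7, 3), Rational(1, 2)), Rational(1, 2))), 639) = Mul(Mul(Pow(2, Rational(1, 2)), Pow(Mul(Rational(1, 3), I, Pow(21, Rational(1, 2))), Rational(1, 2))), 639) = Mul(Mul(Pow(2, Rational(1, 2)), Mul(Rational(1, 3), Pow(3, Rational(3, 4)), Pow(7, Rational(1, 4)), Pow(I, Rational(1, 2)))), 639) = Mul(Mul(Rational(1, 3), Pow(2, Rational(1, 2)), Pow(3, Rational(3, 4)), Pow(7, Rational(1, 4)), Pow(I, Rational(1, 2))), 639) = Mul(213, Pow(2, Rational(1, 2)), Pow(3, Rational(3, 4)), Pow(7, Rational(1, 4)), Pow(I, Rational(1, 2)))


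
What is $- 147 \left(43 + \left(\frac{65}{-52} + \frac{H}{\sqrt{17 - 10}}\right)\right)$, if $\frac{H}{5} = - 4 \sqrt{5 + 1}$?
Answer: $- \frac{24549}{4} + 420 \sqrt{42} \approx -3415.3$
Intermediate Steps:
$H = - 20 \sqrt{6}$ ($H = 5 \left(- 4 \sqrt{5 + 1}\right) = 5 \left(- 4 \sqrt{6}\right) = - 20 \sqrt{6} \approx -48.99$)
$- 147 \left(43 + \left(\frac{65}{-52} + \frac{H}{\sqrt{17 - 10}}\right)\right) = - 147 \left(43 + \left(\frac{65}{-52} + \frac{\left(-20\right) \sqrt{6}}{\sqrt{17 - 10}}\right)\right) = - 147 \left(43 + \left(65 \left(- \frac{1}{52}\right) + \frac{\left(-20\right) \sqrt{6}}{\sqrt{7}}\right)\right) = - 147 \left(43 + \left(- \frac{5}{4} + - 20 \sqrt{6} \frac{\sqrt{7}}{7}\right)\right) = - 147 \left(43 - \left(\frac{5}{4} + \frac{20 \sqrt{42}}{7}\right)\right) = - 147 \left(\frac{167}{4} - \frac{20 \sqrt{42}}{7}\right) = - \frac{24549}{4} + 420 \sqrt{42}$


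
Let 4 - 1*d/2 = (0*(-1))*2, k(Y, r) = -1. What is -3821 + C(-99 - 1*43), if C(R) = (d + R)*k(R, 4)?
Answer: -3687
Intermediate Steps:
d = 8 (d = 8 - 2*0*(-1)*2 = 8 - 0*2 = 8 - 2*0 = 8 + 0 = 8)
C(R) = -8 - R (C(R) = (8 + R)*(-1) = -8 - R)
-3821 + C(-99 - 1*43) = -3821 + (-8 - (-99 - 1*43)) = -3821 + (-8 - (-99 - 43)) = -3821 + (-8 - 1*(-142)) = -3821 + (-8 + 142) = -3821 + 134 = -3687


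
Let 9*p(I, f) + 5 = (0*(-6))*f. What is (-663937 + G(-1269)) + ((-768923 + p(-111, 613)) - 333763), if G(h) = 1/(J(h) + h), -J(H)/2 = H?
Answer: -2241845291/1269 ≈ -1.7666e+6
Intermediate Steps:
J(H) = -2*H
G(h) = -1/h (G(h) = 1/(-2*h + h) = 1/(-h) = -1/h)
p(I, f) = -5/9 (p(I, f) = -5/9 + ((0*(-6))*f)/9 = -5/9 + (0*f)/9 = -5/9 + (1/9)*0 = -5/9 + 0 = -5/9)
(-663937 + G(-1269)) + ((-768923 + p(-111, 613)) - 333763) = (-663937 - 1/(-1269)) + ((-768923 - 5/9) - 333763) = (-663937 - 1*(-1/1269)) + (-6920312/9 - 333763) = (-663937 + 1/1269) - 9924179/9 = -842536052/1269 - 9924179/9 = -2241845291/1269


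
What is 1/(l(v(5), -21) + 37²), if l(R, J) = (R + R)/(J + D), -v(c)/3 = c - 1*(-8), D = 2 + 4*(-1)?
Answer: 23/31565 ≈ 0.00072866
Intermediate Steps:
D = -2 (D = 2 - 4 = -2)
v(c) = -24 - 3*c (v(c) = -3*(c - 1*(-8)) = -3*(c + 8) = -3*(8 + c) = -24 - 3*c)
l(R, J) = 2*R/(-2 + J) (l(R, J) = (R + R)/(J - 2) = (2*R)/(-2 + J) = 2*R/(-2 + J))
1/(l(v(5), -21) + 37²) = 1/(2*(-24 - 3*5)/(-2 - 21) + 37²) = 1/(2*(-24 - 15)/(-23) + 1369) = 1/(2*(-39)*(-1/23) + 1369) = 1/(78/23 + 1369) = 1/(31565/23) = 23/31565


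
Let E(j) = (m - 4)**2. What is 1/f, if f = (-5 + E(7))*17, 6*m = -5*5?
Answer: 36/37757 ≈ 0.00095347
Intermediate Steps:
m = -25/6 (m = (-5*5)/6 = (1/6)*(-25) = -25/6 ≈ -4.1667)
E(j) = 2401/36 (E(j) = (-25/6 - 4)**2 = (-49/6)**2 = 2401/36)
f = 37757/36 (f = (-5 + 2401/36)*17 = (2221/36)*17 = 37757/36 ≈ 1048.8)
1/f = 1/(37757/36) = 36/37757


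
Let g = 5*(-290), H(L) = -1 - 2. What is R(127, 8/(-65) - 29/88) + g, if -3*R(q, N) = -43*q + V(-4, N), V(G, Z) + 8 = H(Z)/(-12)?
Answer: 4475/12 ≈ 372.92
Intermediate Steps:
H(L) = -3
V(G, Z) = -31/4 (V(G, Z) = -8 - 3/(-12) = -8 - 3*(-1/12) = -8 + ¼ = -31/4)
R(q, N) = 31/12 + 43*q/3 (R(q, N) = -(-43*q - 31/4)/3 = -(-31/4 - 43*q)/3 = 31/12 + 43*q/3)
g = -1450
R(127, 8/(-65) - 29/88) + g = (31/12 + (43/3)*127) - 1450 = (31/12 + 5461/3) - 1450 = 21875/12 - 1450 = 4475/12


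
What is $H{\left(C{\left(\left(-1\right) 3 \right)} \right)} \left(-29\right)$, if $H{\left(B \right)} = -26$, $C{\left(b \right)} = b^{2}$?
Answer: $754$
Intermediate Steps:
$H{\left(C{\left(\left(-1\right) 3 \right)} \right)} \left(-29\right) = \left(-26\right) \left(-29\right) = 754$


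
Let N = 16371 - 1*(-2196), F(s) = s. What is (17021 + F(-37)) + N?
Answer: 35551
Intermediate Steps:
N = 18567 (N = 16371 + 2196 = 18567)
(17021 + F(-37)) + N = (17021 - 37) + 18567 = 16984 + 18567 = 35551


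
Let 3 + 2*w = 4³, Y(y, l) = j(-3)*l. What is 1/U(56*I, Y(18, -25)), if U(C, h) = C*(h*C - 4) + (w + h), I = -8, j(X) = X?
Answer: 2/30109395 ≈ 6.6424e-8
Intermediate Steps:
Y(y, l) = -3*l
w = 61/2 (w = -3/2 + (½)*4³ = -3/2 + (½)*64 = -3/2 + 32 = 61/2 ≈ 30.500)
U(C, h) = 61/2 + h + C*(-4 + C*h) (U(C, h) = C*(h*C - 4) + (61/2 + h) = C*(C*h - 4) + (61/2 + h) = C*(-4 + C*h) + (61/2 + h) = 61/2 + h + C*(-4 + C*h))
1/U(56*I, Y(18, -25)) = 1/(61/2 - 3*(-25) - 224*(-8) + (-3*(-25))*(56*(-8))²) = 1/(61/2 + 75 - 4*(-448) + 75*(-448)²) = 1/(61/2 + 75 + 1792 + 75*200704) = 1/(61/2 + 75 + 1792 + 15052800) = 1/(30109395/2) = 2/30109395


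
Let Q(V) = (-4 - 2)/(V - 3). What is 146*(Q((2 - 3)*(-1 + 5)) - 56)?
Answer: -56356/7 ≈ -8050.9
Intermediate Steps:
Q(V) = -6/(-3 + V)
146*(Q((2 - 3)*(-1 + 5)) - 56) = 146*(-6/(-3 + (2 - 3)*(-1 + 5)) - 56) = 146*(-6/(-3 - 1*4) - 56) = 146*(-6/(-3 - 4) - 56) = 146*(-6/(-7) - 56) = 146*(-6*(-⅐) - 56) = 146*(6/7 - 56) = 146*(-386/7) = -56356/7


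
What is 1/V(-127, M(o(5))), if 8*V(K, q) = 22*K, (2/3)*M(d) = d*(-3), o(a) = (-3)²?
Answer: -4/1397 ≈ -0.0028633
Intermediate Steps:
o(a) = 9
M(d) = -9*d/2 (M(d) = 3*(d*(-3))/2 = 3*(-3*d)/2 = -9*d/2)
V(K, q) = 11*K/4 (V(K, q) = (22*K)/8 = 11*K/4)
1/V(-127, M(o(5))) = 1/((11/4)*(-127)) = 1/(-1397/4) = -4/1397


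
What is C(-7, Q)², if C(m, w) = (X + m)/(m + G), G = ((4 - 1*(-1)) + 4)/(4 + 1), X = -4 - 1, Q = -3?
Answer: 900/169 ≈ 5.3254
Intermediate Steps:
X = -5
G = 9/5 (G = ((4 + 1) + 4)/5 = (5 + 4)*(⅕) = 9*(⅕) = 9/5 ≈ 1.8000)
C(m, w) = (-5 + m)/(9/5 + m) (C(m, w) = (-5 + m)/(m + 9/5) = (-5 + m)/(9/5 + m))
C(-7, Q)² = (5*(-5 - 7)/(9 + 5*(-7)))² = (5*(-12)/(9 - 35))² = (5*(-12)/(-26))² = (5*(-1/26)*(-12))² = (30/13)² = 900/169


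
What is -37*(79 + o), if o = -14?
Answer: -2405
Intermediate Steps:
-37*(79 + o) = -37*(79 - 14) = -37*65 = -2405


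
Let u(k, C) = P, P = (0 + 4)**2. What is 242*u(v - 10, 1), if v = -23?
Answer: 3872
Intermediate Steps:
P = 16 (P = 4**2 = 16)
u(k, C) = 16
242*u(v - 10, 1) = 242*16 = 3872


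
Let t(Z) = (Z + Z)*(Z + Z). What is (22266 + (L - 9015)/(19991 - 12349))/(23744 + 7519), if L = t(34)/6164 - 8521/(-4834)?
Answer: 422487889758941/593233563250708 ≈ 0.71218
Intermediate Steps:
t(Z) = 4*Z² (t(Z) = (2*Z)*(2*Z) = 4*Z²)
L = 18718965/7449194 (L = (4*34²)/6164 - 8521/(-4834) = (4*1156)*(1/6164) - 8521*(-1/4834) = 4624*(1/6164) + 8521/4834 = 1156/1541 + 8521/4834 = 18718965/7449194 ≈ 2.5129)
(22266 + (L - 9015)/(19991 - 12349))/(23744 + 7519) = (22266 + (18718965/7449194 - 9015)/(19991 - 12349))/(23744 + 7519) = (22266 - 67135764945/7449194/7642)/31263 = (22266 - 67135764945/7449194*1/7642)*(1/31263) = (22266 - 67135764945/56926740548)*(1/31263) = (1267463669276823/56926740548)*(1/31263) = 422487889758941/593233563250708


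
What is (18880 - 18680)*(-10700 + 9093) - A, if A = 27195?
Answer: -348595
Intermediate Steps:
(18880 - 18680)*(-10700 + 9093) - A = (18880 - 18680)*(-10700 + 9093) - 1*27195 = 200*(-1607) - 27195 = -321400 - 27195 = -348595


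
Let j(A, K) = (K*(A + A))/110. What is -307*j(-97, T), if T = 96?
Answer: 2858784/55 ≈ 51978.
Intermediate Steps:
j(A, K) = A*K/55 (j(A, K) = (K*(2*A))*(1/110) = (2*A*K)*(1/110) = A*K/55)
-307*j(-97, T) = -307*(-97)*96/55 = -307*(-9312/55) = 2858784/55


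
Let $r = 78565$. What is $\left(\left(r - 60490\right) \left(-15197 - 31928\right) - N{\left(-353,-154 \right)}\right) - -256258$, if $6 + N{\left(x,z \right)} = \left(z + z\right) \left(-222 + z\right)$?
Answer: $-851643919$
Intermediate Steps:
$N{\left(x,z \right)} = -6 + 2 z \left(-222 + z\right)$ ($N{\left(x,z \right)} = -6 + \left(z + z\right) \left(-222 + z\right) = -6 + 2 z \left(-222 + z\right)$)
$\left(\left(r - 60490\right) \left(-15197 - 31928\right) - N{\left(-353,-154 \right)}\right) - -256258 = \left(\left(78565 - 60490\right) \left(-15197 - 31928\right) - \left(-6 - -68376 + 2 \left(-154\right)^{2}\right)\right) - -256258 = \left(18075 \left(-47125\right) - \left(-6 + 68376 + 2 \cdot 23716\right)\right) + 256258 = \left(-851784375 - \left(-6 + 68376 + 47432\right)\right) + 256258 = \left(-851784375 - 115802\right) + 256258 = -851900177 + 256258 = -851643919$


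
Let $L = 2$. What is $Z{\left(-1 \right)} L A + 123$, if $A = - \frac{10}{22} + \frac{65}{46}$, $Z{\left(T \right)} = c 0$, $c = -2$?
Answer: $123$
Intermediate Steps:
$Z{\left(T \right)} = 0$ ($Z{\left(T \right)} = \left(-2\right) 0 = 0$)
$A = \frac{485}{506}$ ($A = \left(-10\right) \frac{1}{22} + 65 \cdot \frac{1}{46} = - \frac{5}{11} + \frac{65}{46} = \frac{485}{506} \approx 0.9585$)
$Z{\left(-1 \right)} L A + 123 = 0 \cdot 2 \cdot \frac{485}{506} + 123 = 0 \cdot \frac{485}{506} + 123 = 0 + 123 = 123$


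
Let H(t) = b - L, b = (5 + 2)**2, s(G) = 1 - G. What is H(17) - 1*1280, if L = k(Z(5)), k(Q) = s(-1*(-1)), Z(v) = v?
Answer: -1231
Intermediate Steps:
k(Q) = 0 (k(Q) = 1 - (-1)*(-1) = 1 - 1*1 = 1 - 1 = 0)
b = 49 (b = 7**2 = 49)
L = 0
H(t) = 49 (H(t) = 49 - 1*0 = 49 + 0 = 49)
H(17) - 1*1280 = 49 - 1*1280 = 49 - 1280 = -1231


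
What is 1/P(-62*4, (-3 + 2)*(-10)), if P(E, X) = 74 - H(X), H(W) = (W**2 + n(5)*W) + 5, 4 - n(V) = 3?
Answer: -1/41 ≈ -0.024390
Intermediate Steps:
n(V) = 1 (n(V) = 4 - 1*3 = 4 - 3 = 1)
H(W) = 5 + W + W**2 (H(W) = (W**2 + 1*W) + 5 = (W**2 + W) + 5 = (W + W**2) + 5 = 5 + W + W**2)
P(E, X) = 69 - X - X**2 (P(E, X) = 74 - (5 + X + X**2) = 74 + (-5 - X - X**2) = 69 - X - X**2)
1/P(-62*4, (-3 + 2)*(-10)) = 1/(69 - (-3 + 2)*(-10) - ((-3 + 2)*(-10))**2) = 1/(69 - (-1)*(-10) - (-1*(-10))**2) = 1/(69 - 1*10 - 1*10**2) = 1/(69 - 10 - 1*100) = 1/(69 - 10 - 100) = 1/(-41) = -1/41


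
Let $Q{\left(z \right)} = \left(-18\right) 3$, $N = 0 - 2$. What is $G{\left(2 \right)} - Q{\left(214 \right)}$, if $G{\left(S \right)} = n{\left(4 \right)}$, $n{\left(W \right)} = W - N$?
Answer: $60$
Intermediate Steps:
$N = -2$ ($N = 0 - 2 = -2$)
$n{\left(W \right)} = 2 + W$ ($n{\left(W \right)} = W - -2 = W + 2 = 2 + W$)
$Q{\left(z \right)} = -54$
$G{\left(S \right)} = 6$ ($G{\left(S \right)} = 2 + 4 = 6$)
$G{\left(2 \right)} - Q{\left(214 \right)} = 6 - -54 = 6 + 54 = 60$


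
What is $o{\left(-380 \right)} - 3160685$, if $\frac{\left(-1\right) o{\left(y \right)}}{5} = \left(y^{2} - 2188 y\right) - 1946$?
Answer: $-8030155$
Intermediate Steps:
$o{\left(y \right)} = 9730 - 5 y^{2} + 10940 y$ ($o{\left(y \right)} = - 5 \left(\left(y^{2} - 2188 y\right) - 1946\right) = - 5 \left(-1946 + y^{2} - 2188 y\right) = 9730 - 5 y^{2} + 10940 y$)
$o{\left(-380 \right)} - 3160685 = \left(9730 - 5 \left(-380\right)^{2} + 10940 \left(-380\right)\right) - 3160685 = \left(9730 - 722000 - 4157200\right) - 3160685 = -4869470 - 3160685 = -8030155$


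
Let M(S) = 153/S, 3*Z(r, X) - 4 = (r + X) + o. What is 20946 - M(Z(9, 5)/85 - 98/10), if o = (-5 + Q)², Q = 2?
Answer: 17272509/824 ≈ 20962.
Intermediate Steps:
o = 9 (o = (-5 + 2)² = (-3)² = 9)
Z(r, X) = 13/3 + X/3 + r/3 (Z(r, X) = 4/3 + ((r + X) + 9)/3 = 4/3 + ((X + r) + 9)/3 = 4/3 + (9 + X + r)/3 = 4/3 + (3 + X/3 + r/3) = 13/3 + X/3 + r/3)
20946 - M(Z(9, 5)/85 - 98/10) = 20946 - 153/((13/3 + (⅓)*5 + (⅓)*9)/85 - 98/10) = 20946 - 153/((13/3 + 5/3 + 3)*(1/85) - 98*⅒) = 20946 - 153/(9*(1/85) - 49/5) = 20946 - 153/(9/85 - 49/5) = 20946 - 153/(-824/85) = 20946 - 153*(-85)/824 = 20946 - 1*(-13005/824) = 20946 + 13005/824 = 17272509/824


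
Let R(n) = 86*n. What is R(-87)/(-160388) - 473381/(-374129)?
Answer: 39361932503/30002901026 ≈ 1.3119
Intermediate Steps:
R(-87)/(-160388) - 473381/(-374129) = (86*(-87))/(-160388) - 473381/(-374129) = -7482*(-1/160388) - 473381*(-1/374129) = 3741/80194 + 473381/374129 = 39361932503/30002901026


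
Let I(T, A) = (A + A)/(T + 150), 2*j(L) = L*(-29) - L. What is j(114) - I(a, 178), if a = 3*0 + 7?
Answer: -268826/157 ≈ -1712.3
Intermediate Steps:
j(L) = -15*L (j(L) = (L*(-29) - L)/2 = (-29*L - L)/2 = (-30*L)/2 = -15*L)
a = 7 (a = 0 + 7 = 7)
I(T, A) = 2*A/(150 + T) (I(T, A) = (2*A)/(150 + T) = 2*A/(150 + T))
j(114) - I(a, 178) = -15*114 - 2*178/(150 + 7) = -1710 - 2*178/157 = -1710 - 1*356/157 = -1710 - 356/157 = -268826/157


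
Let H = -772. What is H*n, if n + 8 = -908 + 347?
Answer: 439268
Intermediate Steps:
n = -569 (n = -8 + (-908 + 347) = -8 - 561 = -569)
H*n = -772*(-569) = 439268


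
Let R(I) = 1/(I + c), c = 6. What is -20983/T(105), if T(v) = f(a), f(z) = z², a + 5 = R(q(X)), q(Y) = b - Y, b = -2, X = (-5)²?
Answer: -9253503/11236 ≈ -823.56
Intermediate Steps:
X = 25
q(Y) = -2 - Y
R(I) = 1/(6 + I) (R(I) = 1/(I + 6) = 1/(6 + I))
a = -106/21 (a = -5 + 1/(6 + (-2 - 1*25)) = -5 + 1/(6 + (-2 - 25)) = -5 + 1/(6 - 27) = -5 + 1/(-21) = -5 - 1/21 = -106/21 ≈ -5.0476)
T(v) = 11236/441 (T(v) = (-106/21)² = 11236/441)
-20983/T(105) = -20983/11236/441 = -20983*441/11236 = -9253503/11236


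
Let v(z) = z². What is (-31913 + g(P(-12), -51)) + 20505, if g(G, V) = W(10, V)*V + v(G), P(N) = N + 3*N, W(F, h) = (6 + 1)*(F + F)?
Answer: -16244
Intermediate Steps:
W(F, h) = 14*F (W(F, h) = 7*(2*F) = 14*F)
P(N) = 4*N
g(G, V) = G² + 140*V (g(G, V) = (14*10)*V + G² = 140*V + G² = G² + 140*V)
(-31913 + g(P(-12), -51)) + 20505 = (-31913 + ((4*(-12))² + 140*(-51))) + 20505 = (-31913 + ((-48)² - 7140)) + 20505 = (-31913 + (2304 - 7140)) + 20505 = (-31913 - 4836) + 20505 = -36749 + 20505 = -16244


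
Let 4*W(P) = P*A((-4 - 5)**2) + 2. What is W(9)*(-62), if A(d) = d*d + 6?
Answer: -1832255/2 ≈ -9.1613e+5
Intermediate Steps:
A(d) = 6 + d**2 (A(d) = d**2 + 6 = 6 + d**2)
W(P) = 1/2 + 6567*P/4 (W(P) = (P*(6 + ((-4 - 5)**2)**2) + 2)/4 = (P*(6 + ((-9)**2)**2) + 2)/4 = (P*(6 + 81**2) + 2)/4 = (P*(6 + 6561) + 2)/4 = (P*6567 + 2)/4 = (6567*P + 2)/4 = (2 + 6567*P)/4 = 1/2 + 6567*P/4)
W(9)*(-62) = (1/2 + (6567/4)*9)*(-62) = (1/2 + 59103/4)*(-62) = (59105/4)*(-62) = -1832255/2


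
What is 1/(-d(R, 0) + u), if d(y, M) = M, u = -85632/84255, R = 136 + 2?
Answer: -28085/28544 ≈ -0.98392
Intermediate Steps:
R = 138
u = -28544/28085 (u = -85632*1/84255 = -28544/28085 ≈ -1.0163)
1/(-d(R, 0) + u) = 1/(-1*0 - 28544/28085) = 1/(0 - 28544/28085) = 1/(-28544/28085) = -28085/28544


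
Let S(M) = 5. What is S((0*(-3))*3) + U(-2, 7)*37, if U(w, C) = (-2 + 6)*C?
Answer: 1041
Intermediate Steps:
U(w, C) = 4*C
S((0*(-3))*3) + U(-2, 7)*37 = 5 + (4*7)*37 = 5 + 28*37 = 5 + 1036 = 1041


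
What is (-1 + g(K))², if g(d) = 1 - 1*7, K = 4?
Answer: 49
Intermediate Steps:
g(d) = -6 (g(d) = 1 - 7 = -6)
(-1 + g(K))² = (-1 - 6)² = (-7)² = 49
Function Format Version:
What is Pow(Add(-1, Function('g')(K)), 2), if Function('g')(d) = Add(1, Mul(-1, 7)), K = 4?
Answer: 49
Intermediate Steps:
Function('g')(d) = -6 (Function('g')(d) = Add(1, -7) = -6)
Pow(Add(-1, Function('g')(K)), 2) = Pow(Add(-1, -6), 2) = Pow(-7, 2) = 49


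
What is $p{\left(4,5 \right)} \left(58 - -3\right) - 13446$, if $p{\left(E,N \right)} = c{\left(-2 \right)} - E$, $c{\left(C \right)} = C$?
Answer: $-13812$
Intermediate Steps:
$p{\left(E,N \right)} = -2 - E$
$p{\left(4,5 \right)} \left(58 - -3\right) - 13446 = \left(-2 - 4\right) \left(58 - -3\right) - 13446 = \left(-2 - 4\right) \left(58 + \left(-6 + 9\right)\right) - 13446 = - 6 \left(58 + 3\right) - 13446 = \left(-6\right) 61 - 13446 = -366 - 13446 = -13812$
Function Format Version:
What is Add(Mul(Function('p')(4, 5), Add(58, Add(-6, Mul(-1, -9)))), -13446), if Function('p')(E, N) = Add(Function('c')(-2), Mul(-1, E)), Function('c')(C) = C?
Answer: -13812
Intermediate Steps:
Function('p')(E, N) = Add(-2, Mul(-1, E))
Add(Mul(Function('p')(4, 5), Add(58, Add(-6, Mul(-1, -9)))), -13446) = Add(Mul(Add(-2, Mul(-1, 4)), Add(58, Add(-6, Mul(-1, -9)))), -13446) = Add(Mul(Add(-2, -4), Add(58, Add(-6, 9))), -13446) = Add(Mul(-6, Add(58, 3)), -13446) = Add(Mul(-6, 61), -13446) = Add(-366, -13446) = -13812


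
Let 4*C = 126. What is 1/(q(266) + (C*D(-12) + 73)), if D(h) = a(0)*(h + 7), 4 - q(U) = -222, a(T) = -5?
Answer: 2/2173 ≈ 0.00092039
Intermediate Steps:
C = 63/2 (C = (¼)*126 = 63/2 ≈ 31.500)
q(U) = 226 (q(U) = 4 - 1*(-222) = 4 + 222 = 226)
D(h) = -35 - 5*h (D(h) = -5*(h + 7) = -5*(7 + h) = -35 - 5*h)
1/(q(266) + (C*D(-12) + 73)) = 1/(226 + (63*(-35 - 5*(-12))/2 + 73)) = 1/(226 + (63*(-35 + 60)/2 + 73)) = 1/(226 + ((63/2)*25 + 73)) = 1/(226 + (1575/2 + 73)) = 1/(226 + 1721/2) = 1/(2173/2) = 2/2173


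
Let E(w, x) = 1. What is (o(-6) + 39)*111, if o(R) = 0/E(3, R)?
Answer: 4329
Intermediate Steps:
o(R) = 0 (o(R) = 0/1 = 0*1 = 0)
(o(-6) + 39)*111 = (0 + 39)*111 = 39*111 = 4329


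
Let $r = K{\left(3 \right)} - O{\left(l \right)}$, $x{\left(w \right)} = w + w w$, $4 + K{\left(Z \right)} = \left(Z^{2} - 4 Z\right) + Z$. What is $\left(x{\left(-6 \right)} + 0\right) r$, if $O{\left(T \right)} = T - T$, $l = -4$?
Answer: $-120$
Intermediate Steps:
$K{\left(Z \right)} = -4 + Z^{2} - 3 Z$ ($K{\left(Z \right)} = -4 + \left(\left(Z^{2} - 4 Z\right) + Z\right) = -4 + \left(Z^{2} - 3 Z\right) = -4 + Z^{2} - 3 Z$)
$x{\left(w \right)} = w + w^{2}$
$O{\left(T \right)} = 0$
$r = -4$ ($r = \left(-4 + 3^{2} - 9\right) - 0 = \left(-4 + 9 - 9\right) + 0 = -4 + 0 = -4$)
$\left(x{\left(-6 \right)} + 0\right) r = \left(- 6 \left(1 - 6\right) + 0\right) \left(-4\right) = \left(\left(-6\right) \left(-5\right) + 0\right) \left(-4\right) = \left(30 + 0\right) \left(-4\right) = 30 \left(-4\right) = -120$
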